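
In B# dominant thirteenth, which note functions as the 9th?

B# dominant thirteenth is built on B-sharp; its 9th is a major 9th above the root.
A second above B uses the letter C, and the major 9th above B-sharp is C-double-sharp.

C-double-sharp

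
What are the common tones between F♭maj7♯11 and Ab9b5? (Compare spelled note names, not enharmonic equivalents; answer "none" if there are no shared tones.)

Ab, Bb

F♭maj7♯11: Fb Ab Cb Eb Bb
Ab9b5: Ab C Ebb Gb Bb
Common to both → Ab, Bb.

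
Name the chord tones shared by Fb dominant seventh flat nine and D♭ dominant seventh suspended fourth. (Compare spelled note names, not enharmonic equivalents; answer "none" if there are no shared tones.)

Fb dominant seventh flat nine = F-flat, A-flat, C-flat, E-double-flat, G-double-flat.
D♭ dominant seventh suspended fourth = D-flat, G-flat, A-flat, C-flat.
Shared: A-flat, C-flat.

A-flat C-flat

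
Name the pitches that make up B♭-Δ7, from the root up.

Root B♭, quality minor-major seventh:
B♭ — root
D♭ — minor 3rd
F — perfect 5th
A — major 7th

B♭  D♭  F  A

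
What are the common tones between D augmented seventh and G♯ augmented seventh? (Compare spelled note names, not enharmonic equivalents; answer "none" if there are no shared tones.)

F-sharp

D augmented seventh: D F-sharp A-sharp C
G♯ augmented seventh: G-sharp B-sharp D-double-sharp F-sharp
Common to both → F-sharp.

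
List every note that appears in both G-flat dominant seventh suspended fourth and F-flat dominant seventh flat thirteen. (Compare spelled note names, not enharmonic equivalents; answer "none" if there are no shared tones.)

G-flat dominant seventh suspended fourth: G-flat C-flat D-flat F-flat
F-flat dominant seventh flat thirteen: F-flat A-flat C-flat E-double-flat D-double-flat
Common to both → C-flat, F-flat.

C-flat  F-flat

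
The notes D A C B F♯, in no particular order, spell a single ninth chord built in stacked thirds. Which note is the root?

B

Arranged so that each adjacent pair is a third by letter name: B – D – F♯ – A – C.
The bottom of that stack, B, is the root (this is B minor seventh flat nine).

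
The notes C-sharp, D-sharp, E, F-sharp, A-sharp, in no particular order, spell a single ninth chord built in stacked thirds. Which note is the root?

D-sharp

Stacking in thirds gives D-sharp – F-sharp – A-sharp – C-sharp – E, so D-sharp is the root — D-sharp minor seventh flat nine.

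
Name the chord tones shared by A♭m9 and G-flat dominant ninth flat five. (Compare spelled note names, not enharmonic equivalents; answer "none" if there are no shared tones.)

Ab – Gb – Bb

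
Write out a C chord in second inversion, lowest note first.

G, C, E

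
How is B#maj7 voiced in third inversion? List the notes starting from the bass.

A##, B#, D##, F##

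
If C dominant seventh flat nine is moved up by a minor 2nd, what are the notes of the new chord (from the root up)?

C up a minor 2nd → Db. New chord: Db dominant seventh flat nine.
Db — root
F — major 3rd
Ab — perfect 5th
Cb — minor 7th
Ebb — minor 9th

Db, F, Ab, Cb, Ebb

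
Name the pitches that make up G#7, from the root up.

G♯, B♯, D♯, F♯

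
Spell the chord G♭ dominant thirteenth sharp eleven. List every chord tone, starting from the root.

Gb – Bb – Db – Fb – Ab – C – Eb

G♭ dominant thirteenth sharp eleven is a dominant thirteenth sharp eleven built on Gb.
Gb — root
Bb — major 3rd
Db — perfect 5th
Fb — minor 7th
Ab — major 9th
C — augmented 11th
Eb — major 13th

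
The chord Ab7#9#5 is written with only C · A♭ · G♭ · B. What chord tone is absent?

E

Ab7#9#5 = A♭, C, E, G♭, B. The voicing lacks the 5th (augmented 5th), E.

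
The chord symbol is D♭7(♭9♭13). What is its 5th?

Ab

Root of D♭7(♭9♭13) = Db. The 5th is a perfect 5th: Db up a perfect 5th → Ab.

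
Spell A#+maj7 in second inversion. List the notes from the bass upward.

A#+maj7 = A#–C##–E##–G##; second inversion → fifth (E##) lowest.

E## G## A# C##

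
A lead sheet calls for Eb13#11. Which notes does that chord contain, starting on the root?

Eb  G  Bb  Db  F  A  C

Eb13#11 is a dominant thirteenth sharp eleven built on Eb.
root → Eb
3rd (major 3rd) → G
5th (perfect 5th) → Bb
7th (minor 7th) → Db
9th (major 9th) → F
11th (augmented 11th) → A
13th (major 13th) → C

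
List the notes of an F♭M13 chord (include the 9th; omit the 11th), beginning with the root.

Root Fb, quality major thirteenth:
root → Fb
3rd (major 3rd) → Ab
5th (perfect 5th) → Cb
7th (major 7th) → Eb
9th (major 9th) → Gb
13th (major 13th) → Db

Fb, Ab, Cb, Eb, Gb, Db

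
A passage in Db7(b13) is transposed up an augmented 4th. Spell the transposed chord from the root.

G  B  D  F  Eb

Db up an augmented 4th → G. New chord: G dominant seventh flat thirteen.
root → G
3rd (major 3rd) → B
5th (perfect 5th) → D
7th (minor 7th) → F
13th (minor 13th) → Eb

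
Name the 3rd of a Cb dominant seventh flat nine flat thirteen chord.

E-flat

Cb dominant seventh flat nine flat thirteen is built on C-flat; its 3rd is a major 3rd above the root.
A third above C uses the letter E, and the major 3rd above C-flat is E-flat.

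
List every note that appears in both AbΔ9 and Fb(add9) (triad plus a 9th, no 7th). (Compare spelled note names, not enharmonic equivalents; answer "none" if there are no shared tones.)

A♭

AbΔ9 = A♭, C, E♭, G, B♭.
Fb(add9) = F♭, A♭, C♭, G♭.
Shared: A♭.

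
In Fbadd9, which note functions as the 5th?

Cb

Fbadd9 is built on Fb; its 5th is a perfect 5th above the root.
A fifth above F uses the letter C, and the perfect 5th above Fb is Cb.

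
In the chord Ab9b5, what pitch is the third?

C

Ab9b5 is built on Ab; its 3rd is a major 3rd above the root.
A third above A uses the letter C, and the major 3rd above Ab is C.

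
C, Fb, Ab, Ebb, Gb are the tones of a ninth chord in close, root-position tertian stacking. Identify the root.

Stacking in thirds gives Fb – Ab – C – Ebb – Gb, so Fb is the root — Fb dominant ninth sharp five.

Fb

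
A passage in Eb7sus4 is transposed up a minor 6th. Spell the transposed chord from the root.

Cb, Fb, Gb, Bbb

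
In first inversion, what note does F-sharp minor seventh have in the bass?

F-sharp minor seventh = F-sharp–A–C-sharp–E. First inversion → third in the bass = A.

A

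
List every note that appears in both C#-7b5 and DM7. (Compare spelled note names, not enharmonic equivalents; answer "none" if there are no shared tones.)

C#-7b5: C# E G B
DM7: D F# A C#
Common to both → C#.

C#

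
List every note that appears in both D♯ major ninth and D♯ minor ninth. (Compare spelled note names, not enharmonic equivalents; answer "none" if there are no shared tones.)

D♯ major ninth: D-sharp F-double-sharp A-sharp C-double-sharp E-sharp
D♯ minor ninth: D-sharp F-sharp A-sharp C-sharp E-sharp
Common to both → D-sharp, A-sharp, E-sharp.

D-sharp, A-sharp, E-sharp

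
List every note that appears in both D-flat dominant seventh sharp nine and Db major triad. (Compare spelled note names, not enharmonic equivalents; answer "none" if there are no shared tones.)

Db, F, Ab

D-flat dominant seventh sharp nine = Db, F, Ab, Cb, E.
Db major triad = Db, F, Ab.
Shared: Db, F, Ab.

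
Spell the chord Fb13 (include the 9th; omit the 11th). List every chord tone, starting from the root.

F♭, A♭, C♭, E𝄫, G♭, D♭

Root F♭, quality dominant thirteenth:
F♭ — root
A♭ — major 3rd
C♭ — perfect 5th
E𝄫 — minor 7th
G♭ — major 9th
D♭ — major 13th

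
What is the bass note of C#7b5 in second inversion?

C#7b5 = C#–E#–G–B. Second inversion → fifth in the bass = G.

G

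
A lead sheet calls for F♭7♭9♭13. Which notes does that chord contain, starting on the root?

Fb  Ab  Cb  Ebb  Gbb  Dbb

F♭7♭9♭13: dominant seventh flat nine flat thirteen on Fb.
- root: Fb
- major 3rd: Ab
- perfect 5th: Cb
- minor 7th: Ebb
- minor 9th: Gbb
- minor 13th: Dbb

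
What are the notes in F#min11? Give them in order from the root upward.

F♯  A  C♯  E  G♯  B

F#min11 is a minor eleventh built on F♯.
root → F♯
3rd (minor 3rd) → A
5th (perfect 5th) → C♯
7th (minor 7th) → E
9th (major 9th) → G♯
11th (perfect 11th) → B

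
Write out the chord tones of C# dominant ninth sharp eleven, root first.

Root C-sharp, quality dominant ninth sharp eleven:
- root: C-sharp
- major 3rd: E-sharp
- perfect 5th: G-sharp
- minor 7th: B
- major 9th: D-sharp
- augmented 11th: F-double-sharp

C-sharp  E-sharp  G-sharp  B  D-sharp  F-double-sharp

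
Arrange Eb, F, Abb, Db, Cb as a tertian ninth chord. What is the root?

Arranged so that each adjacent pair is a third by letter name: Db – F – Abb – Cb – Eb.
The bottom of that stack, Db, is the root (this is Db dominant ninth flat five).

Db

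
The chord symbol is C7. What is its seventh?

Root of C7 = C. The 7th is a minor 7th: C up a minor 7th → Bb.

Bb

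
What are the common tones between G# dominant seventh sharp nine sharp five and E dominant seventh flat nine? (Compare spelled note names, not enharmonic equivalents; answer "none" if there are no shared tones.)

G-sharp

G# dominant seventh sharp nine sharp five: G-sharp B-sharp D-double-sharp F-sharp A-double-sharp
E dominant seventh flat nine: E G-sharp B D F
Common to both → G-sharp.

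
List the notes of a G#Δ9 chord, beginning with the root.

G♯  B♯  D♯  F𝄪  A♯

G#Δ9 is a major ninth built on G♯.
Root: G♯
Major 3rd (3rd): B♯
Perfect 5th (5th): D♯
Major 7th (7th): F𝄪
Major 9th (9th): A♯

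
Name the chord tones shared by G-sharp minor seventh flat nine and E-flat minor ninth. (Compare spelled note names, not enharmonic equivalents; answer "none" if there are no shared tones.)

none

G-sharp minor seventh flat nine = G-sharp, B, D-sharp, F-sharp, A.
E-flat minor ninth = E-flat, G-flat, B-flat, D-flat, F.
Shared: none.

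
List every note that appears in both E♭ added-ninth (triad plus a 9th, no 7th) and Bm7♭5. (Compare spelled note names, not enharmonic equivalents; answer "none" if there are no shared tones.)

E♭ added-ninth = Eb, G, Bb, F.
Bm7♭5 = B, D, F, A.
Shared: F.

F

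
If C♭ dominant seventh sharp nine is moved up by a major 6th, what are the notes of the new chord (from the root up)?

A-flat, C, E-flat, G-flat, B

Transposed root: C-flat → A-flat (major 6th up). So we spell A-flat dominant seventh sharp nine:
A-flat — root
C — major 3rd
E-flat — perfect 5th
G-flat — minor 7th
B — augmented 9th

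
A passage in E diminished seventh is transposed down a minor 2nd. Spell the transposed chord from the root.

E down a minor 2nd → D-sharp. New chord: D-sharp diminished seventh.
D-sharp — root
F-sharp — minor 3rd
A — diminished 5th
C — diminished 7th

D-sharp, F-sharp, A, C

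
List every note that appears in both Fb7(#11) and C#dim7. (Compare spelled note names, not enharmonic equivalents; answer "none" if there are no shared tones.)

Bb

Fb7(#11) = Fb, Ab, Cb, Ebb, Bb.
C#dim7 = C#, E, G, Bb.
Shared: Bb.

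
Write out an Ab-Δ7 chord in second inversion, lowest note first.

In root position, Ab-Δ7 is A♭–C♭–E♭–G.
Second inversion puts the fifth (E♭) in the bass.

E♭, G, A♭, C♭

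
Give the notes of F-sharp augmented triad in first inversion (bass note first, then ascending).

F-sharp augmented triad = F#–A#–C##; first inversion → third (A#) lowest.

A#, C##, F#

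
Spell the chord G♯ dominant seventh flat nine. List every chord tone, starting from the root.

G-sharp – B-sharp – D-sharp – F-sharp – A

Root G-sharp, quality dominant seventh flat nine:
- root: G-sharp
- major 3rd: B-sharp
- perfect 5th: D-sharp
- minor 7th: F-sharp
- minor 9th: A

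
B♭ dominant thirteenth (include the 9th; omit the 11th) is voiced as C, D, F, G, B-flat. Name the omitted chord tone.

The full B♭ dominant thirteenth chord is B-flat, D, F, A-flat, C, G.
Comparing with the voicing, the minor 7th (7th) — A-flat — is absent.

A-flat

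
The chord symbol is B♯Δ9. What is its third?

D##

Root of B♯Δ9 = B#. The 3rd is a major 3rd: B# up a major 3rd → D##.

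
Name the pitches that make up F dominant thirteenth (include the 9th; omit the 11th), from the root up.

Root F, quality dominant thirteenth:
- root: F
- major 3rd: A
- perfect 5th: C
- minor 7th: Eb
- major 9th: G
- major 13th: D

F, A, C, Eb, G, D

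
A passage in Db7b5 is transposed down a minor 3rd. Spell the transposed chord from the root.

Bb, D, Fb, Ab

Transposed root: Db → Bb (minor 3rd down). So we spell Bb dominant seventh flat five:
root → Bb
3rd (major 3rd) → D
5th (diminished 5th) → Fb
7th (minor 7th) → Ab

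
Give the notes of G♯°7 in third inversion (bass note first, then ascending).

In root position, G♯°7 is G♯–B–D–F.
Third inversion puts the seventh (F) in the bass.

F, G♯, B, D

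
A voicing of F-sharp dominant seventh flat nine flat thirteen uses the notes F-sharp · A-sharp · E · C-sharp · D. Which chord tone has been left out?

F-sharp dominant seventh flat nine flat thirteen = F-sharp, A-sharp, C-sharp, E, G, D. The voicing lacks the 9th (minor 9th), G.

G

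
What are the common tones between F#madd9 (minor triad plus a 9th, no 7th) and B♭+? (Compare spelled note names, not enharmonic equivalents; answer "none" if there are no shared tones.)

F#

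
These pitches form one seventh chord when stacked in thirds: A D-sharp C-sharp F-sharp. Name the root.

D-sharp

Arranged so that each adjacent pair is a third by letter name: D-sharp – F-sharp – A – C-sharp.
The bottom of that stack, D-sharp, is the root (this is D-sharp half-diminished seventh).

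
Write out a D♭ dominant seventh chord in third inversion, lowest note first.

Cb Db F Ab

D♭ dominant seventh = Db–F–Ab–Cb; third inversion → seventh (Cb) lowest.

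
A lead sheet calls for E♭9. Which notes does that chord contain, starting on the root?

E♭ G B♭ D♭ F

E♭9 is a dominant ninth built on E♭.
- root: E♭
- major 3rd: G
- perfect 5th: B♭
- minor 7th: D♭
- major 9th: F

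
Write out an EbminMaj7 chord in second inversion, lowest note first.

In root position, EbminMaj7 is E♭–G♭–B♭–D.
Second inversion puts the fifth (B♭) in the bass.

B♭ D E♭ G♭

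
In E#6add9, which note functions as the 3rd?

E#6add9 is built on E#; its 3rd is a major 3rd above the root.
A third above E uses the letter G, and the major 3rd above E# is G##.

G##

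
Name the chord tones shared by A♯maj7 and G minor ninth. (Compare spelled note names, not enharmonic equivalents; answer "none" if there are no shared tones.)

none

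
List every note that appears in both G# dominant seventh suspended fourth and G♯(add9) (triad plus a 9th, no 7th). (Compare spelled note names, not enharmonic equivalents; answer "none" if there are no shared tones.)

G# dominant seventh suspended fourth: G♯ C♯ D♯ F♯
G♯(add9): G♯ B♯ D♯ A♯
Common to both → G♯, D♯.

G♯  D♯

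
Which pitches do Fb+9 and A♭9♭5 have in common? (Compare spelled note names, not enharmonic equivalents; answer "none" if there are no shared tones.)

Ab  C  Ebb  Gb

Fb+9: Fb Ab C Ebb Gb
A♭9♭5: Ab C Ebb Gb Bb
Common to both → Ab, C, Ebb, Gb.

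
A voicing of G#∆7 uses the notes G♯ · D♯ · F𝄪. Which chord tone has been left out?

The full G#∆7 chord is G♯, B♯, D♯, F𝄪.
Comparing with the voicing, the major 3rd (3rd) — B♯ — is absent.

B♯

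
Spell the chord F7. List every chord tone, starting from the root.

F7: dominant seventh on F.
root → F
3rd (major 3rd) → A
5th (perfect 5th) → C
7th (minor 7th) → Eb

F, A, C, Eb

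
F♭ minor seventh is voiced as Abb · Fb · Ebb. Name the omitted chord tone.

Cb

F♭ minor seventh = Fb, Abb, Cb, Ebb. The voicing lacks the 5th (perfect 5th), Cb.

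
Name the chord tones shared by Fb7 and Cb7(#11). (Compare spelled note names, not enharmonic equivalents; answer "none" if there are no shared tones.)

Cb

Fb7 = Fb, Ab, Cb, Ebb.
Cb7(#11) = Cb, Eb, Gb, Bbb, F.
Shared: Cb.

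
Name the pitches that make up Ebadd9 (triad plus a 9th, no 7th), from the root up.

Eb, G, Bb, F

Ebadd9 is an added-ninth built on Eb.
root → Eb
3rd (major 3rd) → G
5th (perfect 5th) → Bb
9th (major 9th) → F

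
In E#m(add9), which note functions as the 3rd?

Root of E#m(add9) = E#. The 3rd is a minor 3rd: E# up a minor 3rd → G#.

G#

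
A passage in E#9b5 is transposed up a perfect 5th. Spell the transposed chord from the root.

B#  D##  F#  A#  C##

A perfect 5th up from E# is B#, so the new chord is B# dominant ninth flat five.
- root: B#
- major 3rd: D##
- diminished 5th: F#
- minor 7th: A#
- major 9th: C##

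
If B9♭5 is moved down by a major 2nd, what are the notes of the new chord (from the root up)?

A C# Eb G B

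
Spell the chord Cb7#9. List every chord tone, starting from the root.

Cb, Eb, Gb, Bbb, D

Cb7#9 is a dominant seventh sharp nine built on Cb.
- root: Cb
- major 3rd: Eb
- perfect 5th: Gb
- minor 7th: Bbb
- augmented 9th: D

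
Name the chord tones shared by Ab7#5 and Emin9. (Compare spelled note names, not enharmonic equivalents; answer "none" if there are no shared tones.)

Ab7#5 = Ab, C, E, Gb.
Emin9 = E, G, B, D, F#.
Shared: E.

E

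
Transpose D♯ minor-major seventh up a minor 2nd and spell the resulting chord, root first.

Transposed root: D# → E (minor 2nd up). So we spell E minor-major seventh:
Root: E
Minor 3rd (3rd): G
Perfect 5th (5th): B
Major 7th (7th): D#

E G B D#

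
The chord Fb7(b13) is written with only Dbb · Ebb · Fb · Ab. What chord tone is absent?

Fb7(b13) = Fb, Ab, Cb, Ebb, Dbb. The voicing lacks the 5th (perfect 5th), Cb.

Cb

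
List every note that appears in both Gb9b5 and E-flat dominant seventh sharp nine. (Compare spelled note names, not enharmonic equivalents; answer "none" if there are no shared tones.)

Gb9b5: Gb Bb Dbb Fb Ab
E-flat dominant seventh sharp nine: Eb G Bb Db F#
Common to both → Bb.

Bb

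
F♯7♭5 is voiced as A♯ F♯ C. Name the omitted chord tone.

E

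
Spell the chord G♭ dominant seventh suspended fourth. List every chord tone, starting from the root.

G-flat, C-flat, D-flat, F-flat

Root G-flat, quality dominant seventh suspended fourth:
Root: G-flat
Perfect 4th (4th): C-flat
Perfect 5th (5th): D-flat
Minor 7th (7th): F-flat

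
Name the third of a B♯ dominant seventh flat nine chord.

D##

Root of B♯ dominant seventh flat nine = B#. The 3rd is a major 3rd: B# up a major 3rd → D##.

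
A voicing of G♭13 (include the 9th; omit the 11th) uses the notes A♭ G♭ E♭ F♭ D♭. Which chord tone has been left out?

B♭

The full G♭13 chord is G♭, B♭, D♭, F♭, A♭, E♭.
Comparing with the voicing, the major 3rd (3rd) — B♭ — is absent.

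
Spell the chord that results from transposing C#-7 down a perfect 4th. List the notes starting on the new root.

G# – B – D# – F#

A perfect 4th down from C# is G#, so the new chord is G# minor seventh.
root → G#
3rd (minor 3rd) → B
5th (perfect 5th) → D#
7th (minor 7th) → F#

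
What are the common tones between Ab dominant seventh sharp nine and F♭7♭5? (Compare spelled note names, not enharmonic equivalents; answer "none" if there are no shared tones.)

A♭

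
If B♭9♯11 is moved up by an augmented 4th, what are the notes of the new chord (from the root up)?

An augmented 4th up from B♭ is E, so the new chord is E dominant ninth sharp eleven.
- root: E
- major 3rd: G♯
- perfect 5th: B
- minor 7th: D
- major 9th: F♯
- augmented 11th: A♯

E, G♯, B, D, F♯, A♯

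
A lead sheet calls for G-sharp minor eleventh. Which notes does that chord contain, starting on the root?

G-sharp, B, D-sharp, F-sharp, A-sharp, C-sharp

G-sharp minor eleventh: minor eleventh on G-sharp.
Root: G-sharp
Minor 3rd (3rd): B
Perfect 5th (5th): D-sharp
Minor 7th (7th): F-sharp
Major 9th (9th): A-sharp
Perfect 11th (11th): C-sharp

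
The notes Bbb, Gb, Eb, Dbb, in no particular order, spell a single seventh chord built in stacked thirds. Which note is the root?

Arranged so that each adjacent pair is a third by letter name: Eb – Gb – Bbb – Dbb.
The bottom of that stack, Eb, is the root (this is Eb diminished seventh).

Eb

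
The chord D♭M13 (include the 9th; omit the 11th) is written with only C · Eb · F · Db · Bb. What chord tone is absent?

Ab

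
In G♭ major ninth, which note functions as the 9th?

A-flat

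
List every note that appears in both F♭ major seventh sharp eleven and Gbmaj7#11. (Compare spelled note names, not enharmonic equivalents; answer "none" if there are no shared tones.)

F♭ major seventh sharp eleven = Fb, Ab, Cb, Eb, Bb.
Gbmaj7#11 = Gb, Bb, Db, F, C.
Shared: Bb.

Bb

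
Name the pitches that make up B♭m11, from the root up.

Bb  Db  F  Ab  C  Eb

B♭m11 is a minor eleventh built on Bb.
Root: Bb
Minor 3rd (3rd): Db
Perfect 5th (5th): F
Minor 7th (7th): Ab
Major 9th (9th): C
Perfect 11th (11th): Eb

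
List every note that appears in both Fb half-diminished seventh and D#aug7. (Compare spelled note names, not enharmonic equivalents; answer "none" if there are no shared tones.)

none

Fb half-diminished seventh = F♭, A𝄫, C𝄫, E𝄫.
D#aug7 = D♯, F𝄪, A𝄪, C♯.
Shared: none.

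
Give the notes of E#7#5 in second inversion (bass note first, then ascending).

E#7#5 = E#–G##–B##–D#; second inversion → fifth (B##) lowest.

B## – D# – E# – G##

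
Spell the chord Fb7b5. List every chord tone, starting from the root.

Fb  Ab  Cbb  Ebb

Fb7b5: dominant seventh flat five on Fb.
Root: Fb
Major 3rd (3rd): Ab
Diminished 5th (5th): Cbb
Minor 7th (7th): Ebb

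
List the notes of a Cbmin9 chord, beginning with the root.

C♭ – E𝄫 – G♭ – B𝄫 – D♭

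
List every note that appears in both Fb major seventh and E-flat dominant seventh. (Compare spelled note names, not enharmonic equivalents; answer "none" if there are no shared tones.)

Fb major seventh: F♭ A♭ C♭ E♭
E-flat dominant seventh: E♭ G B♭ D♭
Common to both → E♭.

E♭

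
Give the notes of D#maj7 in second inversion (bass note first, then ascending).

A♯  C𝄪  D♯  F𝄪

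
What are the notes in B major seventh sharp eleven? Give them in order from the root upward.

Root B, quality major seventh sharp eleven:
Root: B
Major 3rd (3rd): D#
Perfect 5th (5th): F#
Major 7th (7th): A#
Augmented 11th (11th): E#

B, D#, F#, A#, E#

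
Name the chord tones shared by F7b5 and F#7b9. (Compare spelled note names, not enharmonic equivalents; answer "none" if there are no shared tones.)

none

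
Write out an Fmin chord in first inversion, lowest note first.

Ab, C, F

In root position, Fmin is F–Ab–C.
First inversion puts the third (Ab) in the bass.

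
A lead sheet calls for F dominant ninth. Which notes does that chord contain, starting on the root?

F, A, C, E-flat, G

F dominant ninth is a dominant ninth built on F.
root → F
3rd (major 3rd) → A
5th (perfect 5th) → C
7th (minor 7th) → E-flat
9th (major 9th) → G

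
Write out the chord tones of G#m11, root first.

G# B D# F# A# C#

G#m11 is a minor eleventh built on G#.
G# — root
B — minor 3rd
D# — perfect 5th
F# — minor 7th
A# — major 9th
C# — perfect 11th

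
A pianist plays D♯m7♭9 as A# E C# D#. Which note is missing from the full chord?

F#

D♯m7♭9 = D#, F#, A#, C#, E. The voicing lacks the 3rd (minor 3rd), F#.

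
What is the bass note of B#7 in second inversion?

B#7 = B#–D##–F##–A#. Second inversion → fifth in the bass = F##.

F##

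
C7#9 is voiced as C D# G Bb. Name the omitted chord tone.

E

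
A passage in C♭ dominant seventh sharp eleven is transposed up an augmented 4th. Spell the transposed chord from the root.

F – A – C – Eb – B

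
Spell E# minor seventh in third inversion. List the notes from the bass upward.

E# minor seventh = E#–G#–B#–D#; third inversion → seventh (D#) lowest.

D#, E#, G#, B#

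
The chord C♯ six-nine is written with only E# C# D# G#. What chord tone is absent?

A#

The full C♯ six-nine chord is C#, E#, G#, A#, D#.
Comparing with the voicing, the major 6th (6th) — A# — is absent.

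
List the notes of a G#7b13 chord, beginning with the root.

Root G#, quality dominant seventh flat thirteen:
root → G#
3rd (major 3rd) → B#
5th (perfect 5th) → D#
7th (minor 7th) → F#
13th (minor 13th) → E

G#  B#  D#  F#  E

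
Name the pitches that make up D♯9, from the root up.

D# F## A# C# E#

D♯9: dominant ninth on D#.
- root: D#
- major 3rd: F##
- perfect 5th: A#
- minor 7th: C#
- major 9th: E#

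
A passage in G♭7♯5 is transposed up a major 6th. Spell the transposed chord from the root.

Eb G B Db

Transposed root: Gb → Eb (major 6th up). So we spell Eb augmented seventh:
- root: Eb
- major 3rd: G
- augmented 5th: B
- minor 7th: Db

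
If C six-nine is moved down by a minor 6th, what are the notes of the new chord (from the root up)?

Transposed root: C → E (minor 6th down). So we spell E six-nine:
Root: E
Major 3rd (3rd): G-sharp
Perfect 5th (5th): B
Major 6th (6th): C-sharp
Major 9th (9th): F-sharp

E – G-sharp – B – C-sharp – F-sharp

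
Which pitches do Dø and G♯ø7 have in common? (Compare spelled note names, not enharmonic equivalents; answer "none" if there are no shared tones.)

D

Dø: D F Ab C
G♯ø7: G# B D F#
Common to both → D.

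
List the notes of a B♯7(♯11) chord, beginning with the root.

B#, D##, F##, A#, E##

B♯7(♯11) is a dominant seventh sharp eleven built on B#.
B# — root
D## — major 3rd
F## — perfect 5th
A# — minor 7th
E## — augmented 11th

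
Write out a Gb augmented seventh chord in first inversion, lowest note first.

In root position, Gb augmented seventh is Gb–Bb–D–Fb.
First inversion puts the third (Bb) in the bass.

Bb – D – Fb – Gb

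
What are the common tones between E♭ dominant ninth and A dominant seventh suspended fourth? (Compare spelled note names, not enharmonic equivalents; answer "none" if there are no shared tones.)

G

E♭ dominant ninth = E-flat, G, B-flat, D-flat, F.
A dominant seventh suspended fourth = A, D, E, G.
Shared: G.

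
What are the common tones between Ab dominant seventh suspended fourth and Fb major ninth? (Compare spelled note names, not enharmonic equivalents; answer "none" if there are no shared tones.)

Ab dominant seventh suspended fourth: A♭ D♭ E♭ G♭
Fb major ninth: F♭ A♭ C♭ E♭ G♭
Common to both → A♭, E♭, G♭.

A♭ – E♭ – G♭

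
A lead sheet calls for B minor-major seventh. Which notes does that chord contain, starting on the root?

B, D, F#, A#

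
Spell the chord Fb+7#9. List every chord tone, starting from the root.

Root F♭, quality dominant seventh sharp nine sharp five:
- root: F♭
- major 3rd: A♭
- augmented 5th: C
- minor 7th: E𝄫
- augmented 9th: G

F♭  A♭  C  E𝄫  G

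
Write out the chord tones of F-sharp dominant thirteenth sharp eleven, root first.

F-sharp dominant thirteenth sharp eleven is a dominant thirteenth sharp eleven built on F#.
root → F#
3rd (major 3rd) → A#
5th (perfect 5th) → C#
7th (minor 7th) → E
9th (major 9th) → G#
11th (augmented 11th) → B#
13th (major 13th) → D#

F# – A# – C# – E – G# – B# – D#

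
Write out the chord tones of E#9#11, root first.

E#9#11: dominant ninth sharp eleven on E#.
root → E#
3rd (major 3rd) → G##
5th (perfect 5th) → B#
7th (minor 7th) → D#
9th (major 9th) → F##
11th (augmented 11th) → A##

E#, G##, B#, D#, F##, A##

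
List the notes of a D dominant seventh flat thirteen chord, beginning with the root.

D – F-sharp – A – C – B-flat

D dominant seventh flat thirteen: dominant seventh flat thirteen on D.
- root: D
- major 3rd: F-sharp
- perfect 5th: A
- minor 7th: C
- minor 13th: B-flat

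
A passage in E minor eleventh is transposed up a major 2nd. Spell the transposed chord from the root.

E up a major 2nd → F♯. New chord: F♯ minor eleventh.
- root: F♯
- minor 3rd: A
- perfect 5th: C♯
- minor 7th: E
- major 9th: G♯
- perfect 11th: B

F♯, A, C♯, E, G♯, B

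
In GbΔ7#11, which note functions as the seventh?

F

Root of GbΔ7#11 = Gb. The 7th is a major 7th: Gb up a major 7th → F.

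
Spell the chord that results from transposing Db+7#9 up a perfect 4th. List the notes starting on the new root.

Transposed root: D♭ → G♭ (perfect 4th up). So we spell G♭ dominant seventh sharp nine sharp five:
- root: G♭
- major 3rd: B♭
- augmented 5th: D
- minor 7th: F♭
- augmented 9th: A

G♭, B♭, D, F♭, A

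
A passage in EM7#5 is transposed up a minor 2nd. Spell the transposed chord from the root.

F, A, C#, E

Transposed root: E → F (minor 2nd up). So we spell F augmented major seventh:
root → F
3rd (major 3rd) → A
5th (augmented 5th) → C#
7th (major 7th) → E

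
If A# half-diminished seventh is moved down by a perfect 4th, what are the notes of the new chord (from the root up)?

A# down a perfect 4th → E#. New chord: E# half-diminished seventh.
Root: E#
Minor 3rd (3rd): G#
Diminished 5th (5th): B
Minor 7th (7th): D#

E# G# B D#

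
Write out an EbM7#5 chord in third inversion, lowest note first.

D, E♭, G, B

EbM7#5 = E♭–G–B–D; third inversion → seventh (D) lowest.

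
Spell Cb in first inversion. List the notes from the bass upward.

Eb, Gb, Cb

In root position, Cb is Cb–Eb–Gb.
First inversion puts the third (Eb) in the bass.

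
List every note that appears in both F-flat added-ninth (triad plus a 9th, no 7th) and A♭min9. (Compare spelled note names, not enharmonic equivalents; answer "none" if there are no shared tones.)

A♭ C♭ G♭

F-flat added-ninth: F♭ A♭ C♭ G♭
A♭min9: A♭ C♭ E♭ G♭ B♭
Common to both → A♭, C♭, G♭.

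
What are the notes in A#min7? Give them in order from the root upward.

A# – C# – E# – G#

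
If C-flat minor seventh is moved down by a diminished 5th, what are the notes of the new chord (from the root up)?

Cb down a diminished 5th → F. New chord: F minor seventh.
F — root
Ab — minor 3rd
C — perfect 5th
Eb — minor 7th

F, Ab, C, Eb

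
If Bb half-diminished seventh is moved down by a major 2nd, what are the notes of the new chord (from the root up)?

Transposed root: B-flat → A-flat (major 2nd down). So we spell A-flat half-diminished seventh:
Root: A-flat
Minor 3rd (3rd): C-flat
Diminished 5th (5th): E-double-flat
Minor 7th (7th): G-flat

A-flat, C-flat, E-double-flat, G-flat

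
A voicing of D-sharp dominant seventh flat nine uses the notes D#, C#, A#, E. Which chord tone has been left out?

F##

D-sharp dominant seventh flat nine = D#, F##, A#, C#, E. The voicing lacks the 3rd (major 3rd), F##.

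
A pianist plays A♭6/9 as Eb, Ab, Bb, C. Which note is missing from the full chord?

F

The full A♭6/9 chord is Ab, C, Eb, F, Bb.
Comparing with the voicing, the major 6th (6th) — F — is absent.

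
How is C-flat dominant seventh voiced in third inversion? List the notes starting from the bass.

Bbb, Cb, Eb, Gb

In root position, C-flat dominant seventh is Cb–Eb–Gb–Bbb.
Third inversion puts the seventh (Bbb) in the bass.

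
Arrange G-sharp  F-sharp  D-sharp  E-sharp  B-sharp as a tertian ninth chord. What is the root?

E-sharp

Arranged so that each adjacent pair is a third by letter name: E-sharp – G-sharp – B-sharp – D-sharp – F-sharp.
The bottom of that stack, E-sharp, is the root (this is E-sharp minor seventh flat nine).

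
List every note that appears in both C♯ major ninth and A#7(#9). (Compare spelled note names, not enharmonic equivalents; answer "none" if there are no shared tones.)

C♯ major ninth = C#, E#, G#, B#, D#.
A#7(#9) = A#, C##, E#, G#, B##.
Shared: E#, G#.

E# – G#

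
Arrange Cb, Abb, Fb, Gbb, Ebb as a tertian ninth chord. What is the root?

Stacking in thirds gives Fb – Abb – Cb – Ebb – Gbb, so Fb is the root — Fb minor seventh flat nine.

Fb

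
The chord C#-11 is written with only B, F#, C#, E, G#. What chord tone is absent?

The full C#-11 chord is C#, E, G#, B, D#, F#.
Comparing with the voicing, the major 9th (9th) — D# — is absent.

D#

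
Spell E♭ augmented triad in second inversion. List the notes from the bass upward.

B Eb G

In root position, E♭ augmented triad is Eb–G–B.
Second inversion puts the fifth (B) in the bass.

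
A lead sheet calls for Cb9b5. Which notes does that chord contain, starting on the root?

Root Cb, quality dominant ninth flat five:
- root: Cb
- major 3rd: Eb
- diminished 5th: Gbb
- minor 7th: Bbb
- major 9th: Db

Cb  Eb  Gbb  Bbb  Db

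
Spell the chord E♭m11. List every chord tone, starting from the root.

Root Eb, quality minor eleventh:
Root: Eb
Minor 3rd (3rd): Gb
Perfect 5th (5th): Bb
Minor 7th (7th): Db
Major 9th (9th): F
Perfect 11th (11th): Ab

Eb, Gb, Bb, Db, F, Ab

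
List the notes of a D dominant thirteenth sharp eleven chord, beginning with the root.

D, F-sharp, A, C, E, G-sharp, B

D dominant thirteenth sharp eleven is a dominant thirteenth sharp eleven built on D.
Root: D
Major 3rd (3rd): F-sharp
Perfect 5th (5th): A
Minor 7th (7th): C
Major 9th (9th): E
Augmented 11th (11th): G-sharp
Major 13th (13th): B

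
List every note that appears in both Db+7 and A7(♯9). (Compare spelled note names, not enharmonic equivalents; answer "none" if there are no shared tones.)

Db+7 = Db, F, A, Cb.
A7(♯9) = A, C#, E, G, B#.
Shared: A.

A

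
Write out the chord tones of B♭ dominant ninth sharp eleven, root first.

Root B-flat, quality dominant ninth sharp eleven:
Root: B-flat
Major 3rd (3rd): D
Perfect 5th (5th): F
Minor 7th (7th): A-flat
Major 9th (9th): C
Augmented 11th (11th): E

B-flat, D, F, A-flat, C, E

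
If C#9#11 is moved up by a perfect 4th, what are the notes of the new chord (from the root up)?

A perfect 4th up from C# is F#, so the new chord is F# dominant ninth sharp eleven.
F# — root
A# — major 3rd
C# — perfect 5th
E — minor 7th
G# — major 9th
B# — augmented 11th

F#  A#  C#  E  G#  B#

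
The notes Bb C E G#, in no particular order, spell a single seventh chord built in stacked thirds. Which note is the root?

C

Stacking in thirds gives C – E – G# – Bb, so C is the root — C augmented seventh.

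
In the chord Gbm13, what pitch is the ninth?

Root of Gbm13 = G♭. The 9th is a major 9th: G♭ up a major 9th → A♭.

A♭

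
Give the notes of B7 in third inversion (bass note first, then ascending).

In root position, B7 is B–D#–F#–A.
Third inversion puts the seventh (A) in the bass.

A – B – D# – F#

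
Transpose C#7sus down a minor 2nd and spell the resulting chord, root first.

C♯ down a minor 2nd → B♯. New chord: B♯ dominant seventh suspended fourth.
- root: B♯
- perfect 4th: E♯
- perfect 5th: F𝄪
- minor 7th: A♯

B♯ – E♯ – F𝄪 – A♯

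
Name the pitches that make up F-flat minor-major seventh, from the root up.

F-flat minor-major seventh is a minor-major seventh built on Fb.
- root: Fb
- minor 3rd: Abb
- perfect 5th: Cb
- major 7th: Eb

Fb Abb Cb Eb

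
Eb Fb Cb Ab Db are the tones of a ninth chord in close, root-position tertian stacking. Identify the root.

Db

Stacking in thirds gives Db – Fb – Ab – Cb – Eb, so Db is the root — Db minor ninth.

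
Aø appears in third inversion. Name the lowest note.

G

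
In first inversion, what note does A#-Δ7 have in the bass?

A#-Δ7 = A#–C#–E#–G##. First inversion → third in the bass = C#.

C#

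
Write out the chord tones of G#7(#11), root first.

G#7(#11) is a dominant seventh sharp eleven built on G#.
Root: G#
Major 3rd (3rd): B#
Perfect 5th (5th): D#
Minor 7th (7th): F#
Augmented 11th (11th): C##

G# B# D# F# C##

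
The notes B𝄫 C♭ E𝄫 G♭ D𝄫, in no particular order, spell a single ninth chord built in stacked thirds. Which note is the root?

C♭

Arranged so that each adjacent pair is a third by letter name: C♭ – E𝄫 – G♭ – B𝄫 – D𝄫.
The bottom of that stack, C♭, is the root (this is C♭ minor seventh flat nine).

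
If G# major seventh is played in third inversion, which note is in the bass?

F##

G# major seventh = G#–B#–D#–F##. Third inversion → seventh in the bass = F##.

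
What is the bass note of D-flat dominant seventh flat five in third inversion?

Cb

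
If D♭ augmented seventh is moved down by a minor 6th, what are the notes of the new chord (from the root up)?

F, A, C#, Eb

Transposed root: Db → F (minor 6th down). So we spell F augmented seventh:
root → F
3rd (major 3rd) → A
5th (augmented 5th) → C#
7th (minor 7th) → Eb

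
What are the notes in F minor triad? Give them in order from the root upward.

F minor triad: minor triad on F.
root → F
3rd (minor 3rd) → A♭
5th (perfect 5th) → C

F A♭ C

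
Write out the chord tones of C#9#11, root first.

C#  E#  G#  B  D#  F##

C#9#11 is a dominant ninth sharp eleven built on C#.
Root: C#
Major 3rd (3rd): E#
Perfect 5th (5th): G#
Minor 7th (7th): B
Major 9th (9th): D#
Augmented 11th (11th): F##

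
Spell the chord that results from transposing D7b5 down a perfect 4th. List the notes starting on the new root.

A – C# – Eb – G

A perfect 4th down from D is A, so the new chord is A dominant seventh flat five.
Root: A
Major 3rd (3rd): C#
Diminished 5th (5th): Eb
Minor 7th (7th): G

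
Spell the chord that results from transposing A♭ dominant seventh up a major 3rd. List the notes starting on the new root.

C  E  G  B-flat

A-flat up a major 3rd → C. New chord: C dominant seventh.
root → C
3rd (major 3rd) → E
5th (perfect 5th) → G
7th (minor 7th) → B-flat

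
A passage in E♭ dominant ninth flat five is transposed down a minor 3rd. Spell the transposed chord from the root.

C – E – Gb – Bb – D

Transposed root: Eb → C (minor 3rd down). So we spell C dominant ninth flat five:
root → C
3rd (major 3rd) → E
5th (diminished 5th) → Gb
7th (minor 7th) → Bb
9th (major 9th) → D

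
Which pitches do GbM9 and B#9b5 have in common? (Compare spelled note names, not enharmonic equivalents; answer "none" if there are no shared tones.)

none

GbM9: Gb Bb Db F Ab
B#9b5: B# D## F# A# C##
Common to both → none.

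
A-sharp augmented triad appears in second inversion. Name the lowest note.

E##

A-sharp augmented triad in root position is A#–C##–E##.
Second inversion places the fifth in the bass, which is E##.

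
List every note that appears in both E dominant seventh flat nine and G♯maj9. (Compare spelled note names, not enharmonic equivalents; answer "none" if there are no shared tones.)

G#

E dominant seventh flat nine = E, G#, B, D, F.
G♯maj9 = G#, B#, D#, F##, A#.
Shared: G#.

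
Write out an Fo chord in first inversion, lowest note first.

Ab, Cb, F

Fo = F–Ab–Cb; first inversion → third (Ab) lowest.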